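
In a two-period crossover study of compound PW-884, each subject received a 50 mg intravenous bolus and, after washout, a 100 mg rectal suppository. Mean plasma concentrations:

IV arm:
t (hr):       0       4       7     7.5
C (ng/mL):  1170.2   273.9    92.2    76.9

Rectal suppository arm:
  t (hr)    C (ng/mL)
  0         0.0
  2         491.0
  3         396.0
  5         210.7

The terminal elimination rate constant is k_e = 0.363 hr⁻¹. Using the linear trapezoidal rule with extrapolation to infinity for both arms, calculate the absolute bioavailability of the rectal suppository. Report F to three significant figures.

F = 0.287

Trapezoidal AUC_0→7.5 (IV):
  [0→4]: (1170.2+273.9)/2 × 4 = 2888.2
  [4→7]: (273.9+92.2)/2 × 3 = 549.15
  [7→7.5]: (92.2+76.9)/2 × 0.5 = 42.275
  Sum = 3479.625 ng/mL·hr
IV tail: 76.9/0.363 = 211.846; AUC_iv,0→∞ = 3479.625 + 211.846 = 3691.471 ng/mL·hr
Trapezoidal AUC_0→5 (rectal suppository):
  [0→2]: (0.0+491.0)/2 × 2 = 491.0
  [2→3]: (491.0+396.0)/2 × 1 = 443.5
  [3→5]: (396.0+210.7)/2 × 2 = 606.7
  Sum = 1541.2 ng/mL·hr
rectal suppository tail: 210.7/0.363 = 580.441; AUC_ev,0→∞ = 1541.2 + 580.441 = 2121.641 ng/mL·hr
F = (AUC_ev/D_ev)/(AUC_iv/D_iv) = (2121.641/100)/(3691.471/50) = 21.21641/73.82942 = 0.2874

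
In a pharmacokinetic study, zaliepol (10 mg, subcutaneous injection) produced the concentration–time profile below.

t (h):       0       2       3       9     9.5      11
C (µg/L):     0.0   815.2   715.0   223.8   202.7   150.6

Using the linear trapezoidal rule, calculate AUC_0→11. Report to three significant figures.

Trapezoidal AUC_0→11:
  [0→2]: (0.0+815.2)/2 × 2 = 815.2
  [2→3]: (815.2+715.0)/2 × 1 = 765.1
  [3→9]: (715.0+223.8)/2 × 6 = 2816.4
  [9→9.5]: (223.8+202.7)/2 × 0.5 = 106.625
  [9.5→11]: (202.7+150.6)/2 × 1.5 = 264.975
  Sum = 4768.3 µg/L·h

AUC = 4770 µg/L·h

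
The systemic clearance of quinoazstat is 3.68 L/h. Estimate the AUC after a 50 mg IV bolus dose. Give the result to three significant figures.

AUC_0→∞ = Dose_iv / CL
        = 50 / 3.68 = 13.587 mg/L·h

AUC = 13.6 mg/L·h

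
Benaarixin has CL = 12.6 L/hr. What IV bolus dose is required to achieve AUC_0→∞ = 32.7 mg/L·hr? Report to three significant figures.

Dose = 412 mg

Dose_iv = CL × AUC_0→∞
     = 12.6 × 32.7 = 412.02 mg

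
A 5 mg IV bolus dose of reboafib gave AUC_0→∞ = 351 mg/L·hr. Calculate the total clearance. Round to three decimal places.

CL = 0.014 L/hr

CL = Dose_iv / AUC_0→∞
   = 5 / 351 = 0.014245 L/hr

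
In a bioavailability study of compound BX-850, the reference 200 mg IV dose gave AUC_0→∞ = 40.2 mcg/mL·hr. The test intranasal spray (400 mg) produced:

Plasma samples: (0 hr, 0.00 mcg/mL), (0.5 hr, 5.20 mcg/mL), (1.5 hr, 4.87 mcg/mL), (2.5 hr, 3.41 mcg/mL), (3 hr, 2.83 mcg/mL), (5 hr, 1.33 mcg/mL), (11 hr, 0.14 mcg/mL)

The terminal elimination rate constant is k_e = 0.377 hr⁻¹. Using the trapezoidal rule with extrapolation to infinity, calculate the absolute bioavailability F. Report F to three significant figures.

Trapezoidal AUC_0→11 (intranasal spray):
  [0→0.5]: (0.00+5.20)/2 × 0.5 = 1.3
  [0.5→1.5]: (5.20+4.87)/2 × 1 = 5.035
  [1.5→2.5]: (4.87+3.41)/2 × 1 = 4.14
  [2.5→3]: (3.41+2.83)/2 × 0.5 = 1.56
  [3→5]: (2.83+1.33)/2 × 2 = 4.16
  [5→11]: (1.33+0.14)/2 × 6 = 4.41
  Sum = 20.605 mcg/mL·hr
Tail: C_last/k_e = 0.14/0.377 = 0.371
AUC_0→∞ (intranasal spray) = 20.605 + 0.371 = 20.976 mcg/mL·hr
F = (AUC_ev/D_ev)/(AUC_iv/D_iv) = (20.976/400)/(40.2/200) = 0.05244/0.201 = 0.2609

F = 0.261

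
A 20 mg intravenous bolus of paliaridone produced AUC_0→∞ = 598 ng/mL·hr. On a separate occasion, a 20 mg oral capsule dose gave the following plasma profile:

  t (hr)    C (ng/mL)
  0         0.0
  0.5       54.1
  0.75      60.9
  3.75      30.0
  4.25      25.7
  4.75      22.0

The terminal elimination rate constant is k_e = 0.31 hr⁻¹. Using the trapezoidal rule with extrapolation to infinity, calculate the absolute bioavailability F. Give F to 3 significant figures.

Trapezoidal AUC_0→4.75 (oral capsule):
  [0→0.5]: (0.0+54.1)/2 × 0.5 = 13.525
  [0.5→0.75]: (54.1+60.9)/2 × 0.25 = 14.375
  [0.75→3.75]: (60.9+30.0)/2 × 3 = 136.35
  [3.75→4.25]: (30.0+25.7)/2 × 0.5 = 13.925
  [4.25→4.75]: (25.7+22.0)/2 × 0.5 = 11.925
  Sum = 190.1 ng/mL·hr
Tail: C_last/k_e = 22.0/0.31 = 70.968
AUC_0→∞ (oral capsule) = 190.1 + 70.968 = 261.068 ng/mL·hr
F = (AUC_ev/D_ev)/(AUC_iv/D_iv) = (261.068/20)/(598/20) = 13.0534/29.9 = 0.4366

F = 0.437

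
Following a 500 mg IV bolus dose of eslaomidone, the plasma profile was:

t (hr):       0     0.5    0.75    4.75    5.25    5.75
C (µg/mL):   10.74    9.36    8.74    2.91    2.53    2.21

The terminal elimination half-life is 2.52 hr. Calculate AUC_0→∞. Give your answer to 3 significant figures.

Trapezoidal AUC_0→5.75:
  [0→0.5]: (10.74+9.36)/2 × 0.5 = 5.025
  [0.5→0.75]: (9.36+8.74)/2 × 0.25 = 2.2625
  [0.75→4.75]: (8.74+2.91)/2 × 4 = 23.3
  [4.75→5.25]: (2.91+2.53)/2 × 0.5 = 1.36
  [5.25→5.75]: (2.53+2.21)/2 × 0.5 = 1.185
  Sum = 33.1325 µg/mL·hr
k_e = ln2 / t½ = 0.693147 / 2.52 = 0.2751 hr^-1
Extrapolated tail: C_last / k_e = 2.21 / 0.2751 = 8.033
AUC_0→∞ = 33.1325 + 8.033 = 41.1655 µg/mL·hr

AUC = 41.2 µg/mL·hr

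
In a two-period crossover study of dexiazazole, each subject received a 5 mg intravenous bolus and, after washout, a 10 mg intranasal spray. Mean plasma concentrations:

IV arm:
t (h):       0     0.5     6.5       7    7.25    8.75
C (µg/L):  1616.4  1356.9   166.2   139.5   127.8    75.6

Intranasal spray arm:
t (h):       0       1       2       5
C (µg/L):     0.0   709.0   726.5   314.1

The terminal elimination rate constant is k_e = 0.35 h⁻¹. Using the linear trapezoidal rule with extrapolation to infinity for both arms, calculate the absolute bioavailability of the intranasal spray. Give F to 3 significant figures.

F = 0.305

Trapezoidal AUC_0→8.75 (IV):
  [0→0.5]: (1616.4+1356.9)/2 × 0.5 = 743.325
  [0.5→6.5]: (1356.9+166.2)/2 × 6 = 4569.3
  [6.5→7]: (166.2+139.5)/2 × 0.5 = 76.425
  [7→7.25]: (139.5+127.8)/2 × 0.25 = 33.4125
  [7.25→8.75]: (127.8+75.6)/2 × 1.5 = 152.55
  Sum = 5575.0125 µg/L·h
IV tail: 75.6/0.35 = 216.000; AUC_iv,0→∞ = 5575.0125 + 216.000 = 5791.0125 µg/L·h
Trapezoidal AUC_0→5 (intranasal spray):
  [0→1]: (0.0+709.0)/2 × 1 = 354.5
  [1→2]: (709.0+726.5)/2 × 1 = 717.75
  [2→5]: (726.5+314.1)/2 × 3 = 1560.9
  Sum = 2633.15 µg/L·h
intranasal spray tail: 314.1/0.35 = 897.429; AUC_ev,0→∞ = 2633.15 + 897.429 = 3530.579 µg/L·h
F = (AUC_ev/D_ev)/(AUC_iv/D_iv) = (3530.579/10)/(5791.0125/5) = 353.0579/1158.2025 = 0.3048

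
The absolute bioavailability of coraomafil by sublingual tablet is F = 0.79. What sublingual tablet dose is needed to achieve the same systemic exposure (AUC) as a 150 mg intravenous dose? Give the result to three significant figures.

D_sublingual = 190 mg

For equal systemic exposure: F × D_ev = D_iv
D_ev = D_iv / F = 150 / 0.79 = 189.873 mg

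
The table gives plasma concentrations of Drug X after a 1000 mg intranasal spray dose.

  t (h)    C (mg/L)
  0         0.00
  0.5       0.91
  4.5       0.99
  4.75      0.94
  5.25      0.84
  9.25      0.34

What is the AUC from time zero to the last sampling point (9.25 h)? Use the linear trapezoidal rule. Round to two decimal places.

AUC = 7.07 mg/L·h

Trapezoidal AUC_0→9.25:
  [0→0.5]: (0.00+0.91)/2 × 0.5 = 0.2275
  [0.5→4.5]: (0.91+0.99)/2 × 4 = 3.8
  [4.5→4.75]: (0.99+0.94)/2 × 0.25 = 0.24125
  [4.75→5.25]: (0.94+0.84)/2 × 0.5 = 0.445
  [5.25→9.25]: (0.84+0.34)/2 × 4 = 2.36
  Sum = 7.07375 mg/L·h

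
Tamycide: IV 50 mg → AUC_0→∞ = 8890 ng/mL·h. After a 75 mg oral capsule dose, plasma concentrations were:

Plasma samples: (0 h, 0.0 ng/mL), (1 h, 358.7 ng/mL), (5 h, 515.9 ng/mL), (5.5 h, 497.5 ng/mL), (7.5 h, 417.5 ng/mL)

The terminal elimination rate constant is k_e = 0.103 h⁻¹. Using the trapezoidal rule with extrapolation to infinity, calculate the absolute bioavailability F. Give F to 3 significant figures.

Trapezoidal AUC_0→7.5 (oral capsule):
  [0→1]: (0.0+358.7)/2 × 1 = 179.35
  [1→5]: (358.7+515.9)/2 × 4 = 1749.2
  [5→5.5]: (515.9+497.5)/2 × 0.5 = 253.35
  [5.5→7.5]: (497.5+417.5)/2 × 2 = 915.0
  Sum = 3096.9 ng/mL·h
Tail: C_last/k_e = 417.5/0.103 = 4053.398
AUC_0→∞ (oral capsule) = 3096.9 + 4053.398 = 7150.298 ng/mL·h
F = (AUC_ev/D_ev)/(AUC_iv/D_iv) = (7150.298/75)/(8890/50) = 95.3373/177.8 = 0.5362

F = 0.536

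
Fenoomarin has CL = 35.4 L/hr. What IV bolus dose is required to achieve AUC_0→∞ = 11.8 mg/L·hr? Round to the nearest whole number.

Dose_iv = CL × AUC_0→∞
     = 35.4 × 11.8 = 417.72 mg

Dose = 418 mg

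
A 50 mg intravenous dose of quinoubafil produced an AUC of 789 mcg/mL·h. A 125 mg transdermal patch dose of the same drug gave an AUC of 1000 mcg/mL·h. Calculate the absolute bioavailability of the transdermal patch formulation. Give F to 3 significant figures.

F = 0.507

F = (AUC_ev / D_ev) / (AUC_iv / D_iv)
  = (1000/125) / (789/50)
  = 8 / 15.78 = 0.5070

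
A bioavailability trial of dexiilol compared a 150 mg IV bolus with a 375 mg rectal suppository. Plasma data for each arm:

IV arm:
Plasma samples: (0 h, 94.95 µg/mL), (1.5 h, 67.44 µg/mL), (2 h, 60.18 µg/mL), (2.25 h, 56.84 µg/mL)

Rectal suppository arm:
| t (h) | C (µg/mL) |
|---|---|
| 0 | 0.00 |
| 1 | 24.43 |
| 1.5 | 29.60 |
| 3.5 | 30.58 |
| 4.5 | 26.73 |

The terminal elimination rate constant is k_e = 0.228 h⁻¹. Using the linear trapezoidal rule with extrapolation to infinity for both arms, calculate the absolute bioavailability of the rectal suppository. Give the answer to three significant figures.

Trapezoidal AUC_0→2.25 (IV):
  [0→1.5]: (94.95+67.44)/2 × 1.5 = 121.7925
  [1.5→2]: (67.44+60.18)/2 × 0.5 = 31.905
  [2→2.25]: (60.18+56.84)/2 × 0.25 = 14.6275
  Sum = 168.325 µg/mL·h
IV tail: 56.84/0.228 = 249.298; AUC_iv,0→∞ = 168.325 + 249.298 = 417.623 µg/mL·h
Trapezoidal AUC_0→4.5 (rectal suppository):
  [0→1]: (0.00+24.43)/2 × 1 = 12.215
  [1→1.5]: (24.43+29.60)/2 × 0.5 = 13.5075
  [1.5→3.5]: (29.60+30.58)/2 × 2 = 60.18
  [3.5→4.5]: (30.58+26.73)/2 × 1 = 28.655
  Sum = 114.5575 µg/mL·h
rectal suppository tail: 26.73/0.228 = 117.237; AUC_ev,0→∞ = 114.5575 + 117.237 = 231.7945 µg/mL·h
F = (AUC_ev/D_ev)/(AUC_iv/D_iv) = (231.7945/375)/(417.623/150) = 0.618119/2.78415 = 0.2220

F = 0.222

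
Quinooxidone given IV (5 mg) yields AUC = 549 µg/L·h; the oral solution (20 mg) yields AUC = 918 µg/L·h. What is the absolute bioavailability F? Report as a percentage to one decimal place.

F = 41.8%

F = (AUC_ev / D_ev) / (AUC_iv / D_iv)
  = (918/20) / (549/5)
  = 45.9 / 109.8 = 0.4180
  = 41.80%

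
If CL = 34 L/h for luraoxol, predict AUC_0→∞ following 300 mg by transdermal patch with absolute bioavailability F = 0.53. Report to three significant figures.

AUC = 4.68 mg/L·h

AUC_0→∞ = F × Dose / CL
        = 0.53 × 300 / 34 = 4.67647 mg/L·h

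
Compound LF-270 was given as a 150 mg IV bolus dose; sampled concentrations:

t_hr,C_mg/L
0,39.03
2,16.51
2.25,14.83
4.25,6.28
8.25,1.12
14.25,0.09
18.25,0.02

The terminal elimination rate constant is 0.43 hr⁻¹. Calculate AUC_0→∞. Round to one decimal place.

AUC = 99.3 mg/L·hr

Trapezoidal AUC_0→18.25:
  [0→2]: (39.03+16.51)/2 × 2 = 55.54
  [2→2.25]: (16.51+14.83)/2 × 0.25 = 3.9175
  [2.25→4.25]: (14.83+6.28)/2 × 2 = 21.11
  [4.25→8.25]: (6.28+1.12)/2 × 4 = 14.8
  [8.25→14.25]: (1.12+0.09)/2 × 6 = 3.63
  [14.25→18.25]: (0.09+0.02)/2 × 4 = 0.22
  Sum = 99.2175 mg/L·hr
Extrapolated tail: C_last / k_e = 0.02 / 0.43 = 0.047
AUC_0→∞ = 99.2175 + 0.047 = 99.2645 mg/L·hr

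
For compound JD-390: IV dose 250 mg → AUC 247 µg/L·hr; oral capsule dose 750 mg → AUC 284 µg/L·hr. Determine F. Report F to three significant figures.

F = 0.383

F = (AUC_ev / D_ev) / (AUC_iv / D_iv)
  = (284/750) / (247/250)
  = 0.378667 / 0.988 = 0.3833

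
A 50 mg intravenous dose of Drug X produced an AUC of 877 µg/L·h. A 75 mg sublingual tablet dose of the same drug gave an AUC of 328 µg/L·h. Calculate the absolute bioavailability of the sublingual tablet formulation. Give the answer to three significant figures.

F = 0.249

F = (AUC_ev / D_ev) / (AUC_iv / D_iv)
  = (328/75) / (877/50)
  = 4.37333 / 17.54 = 0.2493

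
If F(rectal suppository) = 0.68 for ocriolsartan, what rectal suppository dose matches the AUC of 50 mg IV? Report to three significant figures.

For equal systemic exposure: F × D_ev = D_iv
D_ev = D_iv / F = 50 / 0.68 = 73.5294 mg

D_rectal = 73.5 mg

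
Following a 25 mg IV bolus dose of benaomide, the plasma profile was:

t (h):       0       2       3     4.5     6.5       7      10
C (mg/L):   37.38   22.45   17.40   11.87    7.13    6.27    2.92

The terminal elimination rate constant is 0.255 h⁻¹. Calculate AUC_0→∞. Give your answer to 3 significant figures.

Trapezoidal AUC_0→10:
  [0→2]: (37.38+22.45)/2 × 2 = 59.83
  [2→3]: (22.45+17.40)/2 × 1 = 19.925
  [3→4.5]: (17.40+11.87)/2 × 1.5 = 21.9525
  [4.5→6.5]: (11.87+7.13)/2 × 2 = 19.0
  [6.5→7]: (7.13+6.27)/2 × 0.5 = 3.35
  [7→10]: (6.27+2.92)/2 × 3 = 13.785
  Sum = 137.8425 mg/L·h
Extrapolated tail: C_last / k_e = 2.92 / 0.255 = 11.451
AUC_0→∞ = 137.8425 + 11.451 = 149.2935 mg/L·h

AUC = 149 mg/L·h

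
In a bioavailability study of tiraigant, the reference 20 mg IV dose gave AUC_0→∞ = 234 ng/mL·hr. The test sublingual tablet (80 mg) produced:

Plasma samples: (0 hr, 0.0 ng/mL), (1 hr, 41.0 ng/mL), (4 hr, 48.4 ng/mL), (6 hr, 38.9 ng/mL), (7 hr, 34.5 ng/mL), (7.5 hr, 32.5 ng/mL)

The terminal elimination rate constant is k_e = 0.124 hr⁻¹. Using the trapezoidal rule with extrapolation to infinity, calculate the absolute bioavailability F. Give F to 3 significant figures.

F = 0.596

Trapezoidal AUC_0→7.5 (sublingual tablet):
  [0→1]: (0.0+41.0)/2 × 1 = 20.5
  [1→4]: (41.0+48.4)/2 × 3 = 134.1
  [4→6]: (48.4+38.9)/2 × 2 = 87.3
  [6→7]: (38.9+34.5)/2 × 1 = 36.7
  [7→7.5]: (34.5+32.5)/2 × 0.5 = 16.75
  Sum = 295.35 ng/mL·hr
Tail: C_last/k_e = 32.5/0.124 = 262.097
AUC_0→∞ (sublingual tablet) = 295.35 + 262.097 = 557.447 ng/mL·hr
F = (AUC_ev/D_ev)/(AUC_iv/D_iv) = (557.447/80)/(234/20) = 6.9680875/11.7 = 0.5956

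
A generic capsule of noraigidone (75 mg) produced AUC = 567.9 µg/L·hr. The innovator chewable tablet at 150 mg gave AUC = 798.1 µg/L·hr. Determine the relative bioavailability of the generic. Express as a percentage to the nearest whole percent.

F_rel = 142%

F_rel = (AUC_test/D_test) / (AUC_ref/D_ref)
      = (567.9/75) / (798.1/150)
      = 7.572 / 5.32067 = 1.4231 = 142.31%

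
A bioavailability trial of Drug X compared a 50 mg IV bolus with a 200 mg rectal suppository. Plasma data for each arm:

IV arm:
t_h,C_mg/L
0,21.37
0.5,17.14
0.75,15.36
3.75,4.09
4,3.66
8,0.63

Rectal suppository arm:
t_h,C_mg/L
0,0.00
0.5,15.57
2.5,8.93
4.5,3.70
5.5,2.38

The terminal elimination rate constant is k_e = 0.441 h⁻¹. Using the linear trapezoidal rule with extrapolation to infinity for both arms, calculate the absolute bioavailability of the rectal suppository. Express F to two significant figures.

F = 0.23

Trapezoidal AUC_0→8 (IV):
  [0→0.5]: (21.37+17.14)/2 × 0.5 = 9.6275
  [0.5→0.75]: (17.14+15.36)/2 × 0.25 = 4.0625
  [0.75→3.75]: (15.36+4.09)/2 × 3 = 29.175
  [3.75→4]: (4.09+3.66)/2 × 0.25 = 0.96875
  [4→8]: (3.66+0.63)/2 × 4 = 8.58
  Sum = 52.41375 mg/L·h
IV tail: 0.63/0.441 = 1.429; AUC_iv,0→∞ = 52.41375 + 1.429 = 53.84275 mg/L·h
Trapezoidal AUC_0→5.5 (rectal suppository):
  [0→0.5]: (0.00+15.57)/2 × 0.5 = 3.8925
  [0.5→2.5]: (15.57+8.93)/2 × 2 = 24.5
  [2.5→4.5]: (8.93+3.70)/2 × 2 = 12.63
  [4.5→5.5]: (3.70+2.38)/2 × 1 = 3.04
  Sum = 44.0625 mg/L·h
rectal suppository tail: 2.38/0.441 = 5.397; AUC_ev,0→∞ = 44.0625 + 5.397 = 49.4595 mg/L·h
F = (AUC_ev/D_ev)/(AUC_iv/D_iv) = (49.4595/200)/(53.84275/50) = 0.2472975/1.076855 = 0.2296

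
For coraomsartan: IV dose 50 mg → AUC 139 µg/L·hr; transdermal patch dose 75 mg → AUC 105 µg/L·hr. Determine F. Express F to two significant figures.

F = 0.50

F = (AUC_ev / D_ev) / (AUC_iv / D_iv)
  = (105/75) / (139/50)
  = 1.4 / 2.78 = 0.5036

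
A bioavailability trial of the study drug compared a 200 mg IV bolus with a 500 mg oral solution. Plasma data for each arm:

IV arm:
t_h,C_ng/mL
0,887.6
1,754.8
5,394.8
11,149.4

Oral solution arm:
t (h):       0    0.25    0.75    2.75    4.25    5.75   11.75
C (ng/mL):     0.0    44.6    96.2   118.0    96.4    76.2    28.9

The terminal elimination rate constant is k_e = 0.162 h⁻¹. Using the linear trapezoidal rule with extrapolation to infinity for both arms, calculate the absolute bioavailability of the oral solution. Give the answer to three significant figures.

F = 0.0732

Trapezoidal AUC_0→11 (IV):
  [0→1]: (887.6+754.8)/2 × 1 = 821.2
  [1→5]: (754.8+394.8)/2 × 4 = 2299.2
  [5→11]: (394.8+149.4)/2 × 6 = 1632.6
  Sum = 4753.0 ng/mL·h
IV tail: 149.4/0.162 = 922.222; AUC_iv,0→∞ = 4753.0 + 922.222 = 5675.222 ng/mL·h
Trapezoidal AUC_0→11.75 (oral solution):
  [0→0.25]: (0.0+44.6)/2 × 0.25 = 5.575
  [0.25→0.75]: (44.6+96.2)/2 × 0.5 = 35.2
  [0.75→2.75]: (96.2+118.0)/2 × 2 = 214.2
  [2.75→4.25]: (118.0+96.4)/2 × 1.5 = 160.8
  [4.25→5.75]: (96.4+76.2)/2 × 1.5 = 129.45
  [5.75→11.75]: (76.2+28.9)/2 × 6 = 315.3
  Sum = 860.525 ng/mL·h
oral solution tail: 28.9/0.162 = 178.395; AUC_ev,0→∞ = 860.525 + 178.395 = 1038.92 ng/mL·h
F = (AUC_ev/D_ev)/(AUC_iv/D_iv) = (1038.92/500)/(5675.222/200) = 2.07784/28.37611 = 0.0732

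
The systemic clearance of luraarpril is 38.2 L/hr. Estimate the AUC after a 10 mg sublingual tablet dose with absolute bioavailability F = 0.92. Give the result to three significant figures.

AUC = 0.241 mg/L·hr

AUC_0→∞ = F × Dose / CL
        = 0.92 × 10 / 38.2 = 0.240838 mg/L·hr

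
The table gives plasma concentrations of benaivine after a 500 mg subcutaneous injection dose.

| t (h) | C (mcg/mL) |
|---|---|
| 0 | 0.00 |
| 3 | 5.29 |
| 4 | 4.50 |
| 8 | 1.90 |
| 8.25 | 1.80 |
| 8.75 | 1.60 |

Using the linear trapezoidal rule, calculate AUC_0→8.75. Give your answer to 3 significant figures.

Trapezoidal AUC_0→8.75:
  [0→3]: (0.00+5.29)/2 × 3 = 7.935
  [3→4]: (5.29+4.50)/2 × 1 = 4.895
  [4→8]: (4.50+1.90)/2 × 4 = 12.8
  [8→8.25]: (1.90+1.80)/2 × 0.25 = 0.4625
  [8.25→8.75]: (1.80+1.60)/2 × 0.5 = 0.85
  Sum = 26.9425 mcg/mL·h

AUC = 26.9 mcg/mL·h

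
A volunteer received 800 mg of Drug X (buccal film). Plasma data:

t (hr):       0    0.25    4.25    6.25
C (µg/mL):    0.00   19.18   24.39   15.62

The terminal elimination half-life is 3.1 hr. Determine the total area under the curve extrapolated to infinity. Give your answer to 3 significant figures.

Trapezoidal AUC_0→6.25:
  [0→0.25]: (0.00+19.18)/2 × 0.25 = 2.3975
  [0.25→4.25]: (19.18+24.39)/2 × 4 = 87.14
  [4.25→6.25]: (24.39+15.62)/2 × 2 = 40.01
  Sum = 129.5475 µg/mL·hr
k_e = ln2 / t½ = 0.693147 / 3.1 = 0.2236 hr^-1
Extrapolated tail: C_last / k_e = 15.62 / 0.2236 = 69.857
AUC_0→∞ = 129.5475 + 69.857 = 199.4045 µg/mL·hr

AUC = 199 µg/mL·hr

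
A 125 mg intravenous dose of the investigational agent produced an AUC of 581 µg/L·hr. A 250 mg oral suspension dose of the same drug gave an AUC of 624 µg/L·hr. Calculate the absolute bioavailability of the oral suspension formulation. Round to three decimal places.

F = 0.537

F = (AUC_ev / D_ev) / (AUC_iv / D_iv)
  = (624/250) / (581/125)
  = 2.496 / 4.648 = 0.5370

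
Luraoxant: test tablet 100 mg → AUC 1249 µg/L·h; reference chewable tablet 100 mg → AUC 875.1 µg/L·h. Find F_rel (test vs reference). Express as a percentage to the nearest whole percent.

F_rel = (AUC_test/D_test) / (AUC_ref/D_ref)
      = (1249/100) / (875.1/100)
      = 12.49 / 8.751 = 1.4273 = 142.73%

F_rel = 143%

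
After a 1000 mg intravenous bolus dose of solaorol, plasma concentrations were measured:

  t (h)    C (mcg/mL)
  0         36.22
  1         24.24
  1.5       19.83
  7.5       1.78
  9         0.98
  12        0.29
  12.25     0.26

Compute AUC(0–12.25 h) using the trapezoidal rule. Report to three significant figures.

Trapezoidal AUC_0→12.25:
  [0→1]: (36.22+24.24)/2 × 1 = 30.23
  [1→1.5]: (24.24+19.83)/2 × 0.5 = 11.0175
  [1.5→7.5]: (19.83+1.78)/2 × 6 = 64.83
  [7.5→9]: (1.78+0.98)/2 × 1.5 = 2.07
  [9→12]: (0.98+0.29)/2 × 3 = 1.905
  [12→12.25]: (0.29+0.26)/2 × 0.25 = 0.06875
  Sum = 110.12125 mcg/mL·h

AUC = 110 mcg/mL·h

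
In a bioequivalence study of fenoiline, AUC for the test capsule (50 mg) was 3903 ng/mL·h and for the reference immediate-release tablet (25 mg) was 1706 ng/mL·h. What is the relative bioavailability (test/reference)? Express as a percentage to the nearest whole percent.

F_rel = 114%

F_rel = (AUC_test/D_test) / (AUC_ref/D_ref)
      = (3903/50) / (1706/25)
      = 78.06 / 68.24 = 1.1439 = 114.39%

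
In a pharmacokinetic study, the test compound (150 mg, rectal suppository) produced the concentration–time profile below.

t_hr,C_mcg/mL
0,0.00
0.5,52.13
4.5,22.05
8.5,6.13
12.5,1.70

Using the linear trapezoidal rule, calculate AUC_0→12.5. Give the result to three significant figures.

AUC = 233 mcg/mL·hr

Trapezoidal AUC_0→12.5:
  [0→0.5]: (0.00+52.13)/2 × 0.5 = 13.0325
  [0.5→4.5]: (52.13+22.05)/2 × 4 = 148.36
  [4.5→8.5]: (22.05+6.13)/2 × 4 = 56.36
  [8.5→12.5]: (6.13+1.70)/2 × 4 = 15.66
  Sum = 233.4125 mcg/mL·hr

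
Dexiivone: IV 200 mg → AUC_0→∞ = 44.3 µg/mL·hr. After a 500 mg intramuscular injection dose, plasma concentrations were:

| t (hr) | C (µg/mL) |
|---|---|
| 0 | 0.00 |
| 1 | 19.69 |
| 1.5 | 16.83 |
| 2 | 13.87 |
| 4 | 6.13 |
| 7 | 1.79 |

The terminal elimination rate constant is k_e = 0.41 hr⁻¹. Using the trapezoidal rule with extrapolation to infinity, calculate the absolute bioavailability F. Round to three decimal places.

Trapezoidal AUC_0→7 (intramuscular injection):
  [0→1]: (0.00+19.69)/2 × 1 = 9.845
  [1→1.5]: (19.69+16.83)/2 × 0.5 = 9.13
  [1.5→2]: (16.83+13.87)/2 × 0.5 = 7.675
  [2→4]: (13.87+6.13)/2 × 2 = 20.0
  [4→7]: (6.13+1.79)/2 × 3 = 11.88
  Sum = 58.53 µg/mL·hr
Tail: C_last/k_e = 1.79/0.41 = 4.366
AUC_0→∞ (intramuscular injection) = 58.53 + 4.366 = 62.896 µg/mL·hr
F = (AUC_ev/D_ev)/(AUC_iv/D_iv) = (62.896/500)/(44.3/200) = 0.125792/0.2215 = 0.5679

F = 0.568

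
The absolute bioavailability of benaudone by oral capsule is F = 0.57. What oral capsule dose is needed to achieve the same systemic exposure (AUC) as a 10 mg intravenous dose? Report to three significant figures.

D_oral = 17.5 mg

For equal systemic exposure: F × D_ev = D_iv
D_ev = D_iv / F = 10 / 0.57 = 17.5439 mg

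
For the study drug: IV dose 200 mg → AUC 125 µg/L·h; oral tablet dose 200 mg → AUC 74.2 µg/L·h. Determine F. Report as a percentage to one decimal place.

F = (AUC_ev / D_ev) / (AUC_iv / D_iv)
  = (74.2/200) / (125/200)
  = 0.371 / 0.625 = 0.5936
  = 59.36%

F = 59.4%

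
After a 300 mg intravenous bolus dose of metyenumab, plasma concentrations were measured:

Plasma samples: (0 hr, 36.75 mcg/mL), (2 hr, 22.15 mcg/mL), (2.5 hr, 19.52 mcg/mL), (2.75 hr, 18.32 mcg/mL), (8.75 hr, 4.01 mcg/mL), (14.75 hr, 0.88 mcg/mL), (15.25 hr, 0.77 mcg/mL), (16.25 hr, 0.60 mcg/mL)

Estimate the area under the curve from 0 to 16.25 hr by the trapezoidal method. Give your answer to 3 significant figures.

Trapezoidal AUC_0→16.25:
  [0→2]: (36.75+22.15)/2 × 2 = 58.9
  [2→2.5]: (22.15+19.52)/2 × 0.5 = 10.4175
  [2.5→2.75]: (19.52+18.32)/2 × 0.25 = 4.73
  [2.75→8.75]: (18.32+4.01)/2 × 6 = 66.99
  [8.75→14.75]: (4.01+0.88)/2 × 6 = 14.67
  [14.75→15.25]: (0.88+0.77)/2 × 0.5 = 0.4125
  [15.25→16.25]: (0.77+0.60)/2 × 1 = 0.685
  Sum = 156.805 mcg/mL·hr

AUC = 157 mcg/mL·hr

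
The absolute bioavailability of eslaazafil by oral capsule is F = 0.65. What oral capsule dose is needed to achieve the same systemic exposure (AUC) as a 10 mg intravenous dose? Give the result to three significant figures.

For equal systemic exposure: F × D_ev = D_iv
D_ev = D_iv / F = 10 / 0.65 = 15.3846 mg

D_oral = 15.4 mg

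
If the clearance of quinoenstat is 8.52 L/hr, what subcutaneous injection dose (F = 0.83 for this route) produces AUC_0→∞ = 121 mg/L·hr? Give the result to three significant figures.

Dose = 1240 mg

Dose = CL × AUC_0→∞ / F
     = 8.52 × 121 / 0.83 = 1242.07 mg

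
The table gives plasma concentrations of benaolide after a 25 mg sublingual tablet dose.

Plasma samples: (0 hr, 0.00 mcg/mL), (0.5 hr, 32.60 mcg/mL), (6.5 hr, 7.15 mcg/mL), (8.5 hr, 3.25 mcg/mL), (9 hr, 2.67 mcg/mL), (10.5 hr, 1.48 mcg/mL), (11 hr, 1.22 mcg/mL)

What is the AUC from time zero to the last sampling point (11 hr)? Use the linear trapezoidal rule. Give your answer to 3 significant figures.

Trapezoidal AUC_0→11:
  [0→0.5]: (0.00+32.60)/2 × 0.5 = 8.15
  [0.5→6.5]: (32.60+7.15)/2 × 6 = 119.25
  [6.5→8.5]: (7.15+3.25)/2 × 2 = 10.4
  [8.5→9]: (3.25+2.67)/2 × 0.5 = 1.48
  [9→10.5]: (2.67+1.48)/2 × 1.5 = 3.1125
  [10.5→11]: (1.48+1.22)/2 × 0.5 = 0.675
  Sum = 143.0675 mcg/mL·hr

AUC = 143 mcg/mL·hr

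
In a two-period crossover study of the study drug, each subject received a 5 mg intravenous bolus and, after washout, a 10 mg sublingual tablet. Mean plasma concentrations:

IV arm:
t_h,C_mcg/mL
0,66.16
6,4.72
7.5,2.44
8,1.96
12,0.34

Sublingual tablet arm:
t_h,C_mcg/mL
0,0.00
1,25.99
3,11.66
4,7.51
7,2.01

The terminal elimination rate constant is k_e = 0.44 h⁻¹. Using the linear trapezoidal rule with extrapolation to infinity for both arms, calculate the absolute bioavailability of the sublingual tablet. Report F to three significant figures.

Trapezoidal AUC_0→12 (IV):
  [0→6]: (66.16+4.72)/2 × 6 = 212.64
  [6→7.5]: (4.72+2.44)/2 × 1.5 = 5.37
  [7.5→8]: (2.44+1.96)/2 × 0.5 = 1.1
  [8→12]: (1.96+0.34)/2 × 4 = 4.6
  Sum = 223.71 mcg/mL·h
IV tail: 0.34/0.44 = 0.773; AUC_iv,0→∞ = 223.71 + 0.773 = 224.483 mcg/mL·h
Trapezoidal AUC_0→7 (sublingual tablet):
  [0→1]: (0.00+25.99)/2 × 1 = 12.995
  [1→3]: (25.99+11.66)/2 × 2 = 37.65
  [3→4]: (11.66+7.51)/2 × 1 = 9.585
  [4→7]: (7.51+2.01)/2 × 3 = 14.28
  Sum = 74.51 mcg/mL·h
sublingual tablet tail: 2.01/0.44 = 4.568; AUC_ev,0→∞ = 74.51 + 4.568 = 79.078 mcg/mL·h
F = (AUC_ev/D_ev)/(AUC_iv/D_iv) = (79.078/10)/(224.483/5) = 7.9078/44.8966 = 0.1761

F = 0.176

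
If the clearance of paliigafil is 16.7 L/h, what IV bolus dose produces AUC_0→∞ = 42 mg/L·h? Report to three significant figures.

Dose = 701 mg

Dose_iv = CL × AUC_0→∞
     = 16.7 × 42 = 701.4 mg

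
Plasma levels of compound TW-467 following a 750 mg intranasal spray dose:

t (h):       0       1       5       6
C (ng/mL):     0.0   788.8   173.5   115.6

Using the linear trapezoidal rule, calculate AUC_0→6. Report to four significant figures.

Trapezoidal AUC_0→6:
  [0→1]: (0.0+788.8)/2 × 1 = 394.4
  [1→5]: (788.8+173.5)/2 × 4 = 1924.6
  [5→6]: (173.5+115.6)/2 × 1 = 144.55
  Sum = 2463.55 ng/mL·h

AUC = 2464 ng/mL·h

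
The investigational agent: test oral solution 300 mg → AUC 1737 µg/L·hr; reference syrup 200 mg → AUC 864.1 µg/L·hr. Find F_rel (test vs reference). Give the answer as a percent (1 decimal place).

F_rel = (AUC_test/D_test) / (AUC_ref/D_ref)
      = (1737/300) / (864.1/200)
      = 5.79 / 4.3205 = 1.3401 = 134.01%

F_rel = 134.0%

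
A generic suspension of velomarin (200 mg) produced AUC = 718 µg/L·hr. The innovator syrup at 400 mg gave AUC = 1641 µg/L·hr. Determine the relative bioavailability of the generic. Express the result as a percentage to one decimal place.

F_rel = (AUC_test/D_test) / (AUC_ref/D_ref)
      = (718/200) / (1641/400)
      = 3.59 / 4.1025 = 0.8751 = 87.51%

F_rel = 87.5%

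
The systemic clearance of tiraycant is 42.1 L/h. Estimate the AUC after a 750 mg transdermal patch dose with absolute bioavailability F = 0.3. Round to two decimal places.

AUC = 5.34 mg/L·h

AUC_0→∞ = F × Dose / CL
        = 0.3 × 750 / 42.1 = 5.34442 mg/L·h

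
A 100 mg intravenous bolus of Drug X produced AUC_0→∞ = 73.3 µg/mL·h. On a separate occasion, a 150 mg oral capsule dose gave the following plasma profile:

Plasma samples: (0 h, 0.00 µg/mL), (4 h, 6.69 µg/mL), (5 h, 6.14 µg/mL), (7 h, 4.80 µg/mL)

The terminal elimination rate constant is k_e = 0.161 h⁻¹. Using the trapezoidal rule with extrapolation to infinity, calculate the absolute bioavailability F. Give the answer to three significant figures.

F = 0.551

Trapezoidal AUC_0→7 (oral capsule):
  [0→4]: (0.00+6.69)/2 × 4 = 13.38
  [4→5]: (6.69+6.14)/2 × 1 = 6.415
  [5→7]: (6.14+4.80)/2 × 2 = 10.94
  Sum = 30.735 µg/mL·h
Tail: C_last/k_e = 4.80/0.161 = 29.814
AUC_0→∞ (oral capsule) = 30.735 + 29.814 = 60.549 µg/mL·h
F = (AUC_ev/D_ev)/(AUC_iv/D_iv) = (60.549/150)/(73.3/100) = 0.40366/0.733 = 0.5507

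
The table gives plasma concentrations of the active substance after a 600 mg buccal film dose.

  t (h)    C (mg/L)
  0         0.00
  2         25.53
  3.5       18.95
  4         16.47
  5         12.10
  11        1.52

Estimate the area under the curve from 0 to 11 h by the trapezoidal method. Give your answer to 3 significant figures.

AUC = 123 mg/L·h

Trapezoidal AUC_0→11:
  [0→2]: (0.00+25.53)/2 × 2 = 25.53
  [2→3.5]: (25.53+18.95)/2 × 1.5 = 33.36
  [3.5→4]: (18.95+16.47)/2 × 0.5 = 8.855
  [4→5]: (16.47+12.10)/2 × 1 = 14.285
  [5→11]: (12.10+1.52)/2 × 6 = 40.86
  Sum = 122.89 mg/L·h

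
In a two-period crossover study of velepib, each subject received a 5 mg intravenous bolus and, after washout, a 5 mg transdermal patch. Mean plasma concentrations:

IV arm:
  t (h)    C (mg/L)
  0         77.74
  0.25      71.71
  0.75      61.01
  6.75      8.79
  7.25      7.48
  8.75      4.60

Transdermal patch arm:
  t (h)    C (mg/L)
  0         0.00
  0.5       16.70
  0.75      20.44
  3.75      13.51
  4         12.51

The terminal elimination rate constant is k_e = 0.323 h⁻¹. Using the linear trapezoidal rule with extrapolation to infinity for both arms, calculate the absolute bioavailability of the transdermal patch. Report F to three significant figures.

Trapezoidal AUC_0→8.75 (IV):
  [0→0.25]: (77.74+71.71)/2 × 0.25 = 18.68125
  [0.25→0.75]: (71.71+61.01)/2 × 0.5 = 33.18
  [0.75→6.75]: (61.01+8.79)/2 × 6 = 209.4
  [6.75→7.25]: (8.79+7.48)/2 × 0.5 = 4.0675
  [7.25→8.75]: (7.48+4.60)/2 × 1.5 = 9.06
  Sum = 274.38875 mg/L·h
IV tail: 4.60/0.323 = 14.241; AUC_iv,0→∞ = 274.38875 + 14.241 = 288.62975 mg/L·h
Trapezoidal AUC_0→4 (transdermal patch):
  [0→0.5]: (0.00+16.70)/2 × 0.5 = 4.175
  [0.5→0.75]: (16.70+20.44)/2 × 0.25 = 4.6425
  [0.75→3.75]: (20.44+13.51)/2 × 3 = 50.925
  [3.75→4]: (13.51+12.51)/2 × 0.25 = 3.2525
  Sum = 62.995 mg/L·h
transdermal patch tail: 12.51/0.323 = 38.731; AUC_ev,0→∞ = 62.995 + 38.731 = 101.726 mg/L·h
F = (AUC_ev/D_ev)/(AUC_iv/D_iv) = (101.726/5)/(288.62975/5) = 20.3452/57.72595 = 0.3524

F = 0.352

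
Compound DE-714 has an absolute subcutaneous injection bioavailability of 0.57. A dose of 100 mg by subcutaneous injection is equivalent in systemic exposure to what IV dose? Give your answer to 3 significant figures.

Systemic exposure from an extravascular dose = F × D_ev, so the equivalent IV dose is F × D_ev.
D_iv = F × D_ev = 0.57 × 100 = 57 mg

D_iv = 57.0 mg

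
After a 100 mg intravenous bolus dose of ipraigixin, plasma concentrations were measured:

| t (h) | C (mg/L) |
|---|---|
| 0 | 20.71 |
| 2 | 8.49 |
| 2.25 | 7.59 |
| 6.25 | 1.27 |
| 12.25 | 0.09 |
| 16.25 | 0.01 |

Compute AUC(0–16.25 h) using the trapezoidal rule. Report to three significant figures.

Trapezoidal AUC_0→16.25:
  [0→2]: (20.71+8.49)/2 × 2 = 29.2
  [2→2.25]: (8.49+7.59)/2 × 0.25 = 2.01
  [2.25→6.25]: (7.59+1.27)/2 × 4 = 17.72
  [6.25→12.25]: (1.27+0.09)/2 × 6 = 4.08
  [12.25→16.25]: (0.09+0.01)/2 × 4 = 0.2
  Sum = 53.21 mg/L·h

AUC = 53.2 mg/L·h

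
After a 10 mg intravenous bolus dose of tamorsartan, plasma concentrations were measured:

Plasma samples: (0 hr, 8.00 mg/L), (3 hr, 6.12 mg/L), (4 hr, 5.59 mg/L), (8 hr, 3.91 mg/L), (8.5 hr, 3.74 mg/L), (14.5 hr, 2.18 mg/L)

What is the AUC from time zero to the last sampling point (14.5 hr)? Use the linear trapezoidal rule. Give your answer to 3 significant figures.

Trapezoidal AUC_0→14.5:
  [0→3]: (8.00+6.12)/2 × 3 = 21.18
  [3→4]: (6.12+5.59)/2 × 1 = 5.855
  [4→8]: (5.59+3.91)/2 × 4 = 19.0
  [8→8.5]: (3.91+3.74)/2 × 0.5 = 1.9125
  [8.5→14.5]: (3.74+2.18)/2 × 6 = 17.76
  Sum = 65.7075 mg/L·hr

AUC = 65.7 mg/L·hr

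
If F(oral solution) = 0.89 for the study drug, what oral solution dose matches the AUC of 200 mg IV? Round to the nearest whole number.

For equal systemic exposure: F × D_ev = D_iv
D_ev = D_iv / F = 200 / 0.89 = 224.719 mg

D_oral = 225 mg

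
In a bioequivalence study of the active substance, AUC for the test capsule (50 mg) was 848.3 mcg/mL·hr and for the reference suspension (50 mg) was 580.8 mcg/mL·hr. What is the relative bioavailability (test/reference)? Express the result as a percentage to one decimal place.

F_rel = 146.1%

F_rel = (AUC_test/D_test) / (AUC_ref/D_ref)
      = (848.3/50) / (580.8/50)
      = 16.966 / 11.616 = 1.4606 = 146.06%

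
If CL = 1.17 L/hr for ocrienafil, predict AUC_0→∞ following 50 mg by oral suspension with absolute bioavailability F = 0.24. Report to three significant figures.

AUC_0→∞ = F × Dose / CL
        = 0.24 × 50 / 1.17 = 10.2564 mg/L·hr

AUC = 10.3 mg/L·hr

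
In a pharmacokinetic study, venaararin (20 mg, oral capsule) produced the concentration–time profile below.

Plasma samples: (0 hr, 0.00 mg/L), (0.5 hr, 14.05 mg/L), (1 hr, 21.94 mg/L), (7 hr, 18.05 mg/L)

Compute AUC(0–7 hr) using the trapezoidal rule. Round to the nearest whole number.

Trapezoidal AUC_0→7:
  [0→0.5]: (0.00+14.05)/2 × 0.5 = 3.5125
  [0.5→1]: (14.05+21.94)/2 × 0.5 = 8.9975
  [1→7]: (21.94+18.05)/2 × 6 = 119.97
  Sum = 132.48 mg/L·hr

AUC = 132 mg/L·hr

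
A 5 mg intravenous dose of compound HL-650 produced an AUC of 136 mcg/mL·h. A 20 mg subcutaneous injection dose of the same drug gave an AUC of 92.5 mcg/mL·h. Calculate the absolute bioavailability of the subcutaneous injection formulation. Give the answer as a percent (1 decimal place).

F = (AUC_ev / D_ev) / (AUC_iv / D_iv)
  = (92.5/20) / (136/5)
  = 4.625 / 27.2 = 0.1700
  = 17.00%

F = 17.0%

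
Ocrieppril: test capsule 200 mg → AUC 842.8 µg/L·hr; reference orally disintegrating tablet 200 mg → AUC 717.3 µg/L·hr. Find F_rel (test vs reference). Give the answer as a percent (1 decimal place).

F_rel = 117.5%

F_rel = (AUC_test/D_test) / (AUC_ref/D_ref)
      = (842.8/200) / (717.3/200)
      = 4.214 / 3.5865 = 1.1750 = 117.50%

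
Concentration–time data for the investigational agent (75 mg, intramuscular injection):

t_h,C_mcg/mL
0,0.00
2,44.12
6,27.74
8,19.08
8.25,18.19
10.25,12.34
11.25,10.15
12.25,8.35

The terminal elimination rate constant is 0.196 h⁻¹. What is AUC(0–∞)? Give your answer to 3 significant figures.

AUC = 333 mcg/mL·h

Trapezoidal AUC_0→12.25:
  [0→2]: (0.00+44.12)/2 × 2 = 44.12
  [2→6]: (44.12+27.74)/2 × 4 = 143.72
  [6→8]: (27.74+19.08)/2 × 2 = 46.82
  [8→8.25]: (19.08+18.19)/2 × 0.25 = 4.65875
  [8.25→10.25]: (18.19+12.34)/2 × 2 = 30.53
  [10.25→11.25]: (12.34+10.15)/2 × 1 = 11.245
  [11.25→12.25]: (10.15+8.35)/2 × 1 = 9.25
  Sum = 290.34375 mcg/mL·h
Extrapolated tail: C_last / k_e = 8.35 / 0.196 = 42.602
AUC_0→∞ = 290.34375 + 42.602 = 332.94575 mcg/mL·h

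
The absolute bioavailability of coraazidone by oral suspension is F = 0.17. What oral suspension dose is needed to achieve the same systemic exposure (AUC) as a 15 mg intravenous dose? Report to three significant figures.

For equal systemic exposure: F × D_ev = D_iv
D_ev = D_iv / F = 15 / 0.17 = 88.2353 mg

D_oral = 88.2 mg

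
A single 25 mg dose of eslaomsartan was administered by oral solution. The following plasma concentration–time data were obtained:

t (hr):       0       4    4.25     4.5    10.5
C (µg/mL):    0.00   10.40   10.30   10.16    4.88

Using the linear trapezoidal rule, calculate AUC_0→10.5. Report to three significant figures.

Trapezoidal AUC_0→10.5:
  [0→4]: (0.00+10.40)/2 × 4 = 20.8
  [4→4.25]: (10.40+10.30)/2 × 0.25 = 2.5875
  [4.25→4.5]: (10.30+10.16)/2 × 0.25 = 2.5575
  [4.5→10.5]: (10.16+4.88)/2 × 6 = 45.12
  Sum = 71.065 µg/mL·hr

AUC = 71.1 µg/mL·hr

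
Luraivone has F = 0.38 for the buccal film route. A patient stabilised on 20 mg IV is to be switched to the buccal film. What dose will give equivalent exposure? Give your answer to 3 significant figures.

D_buccal = 52.6 mg

For equal systemic exposure: F × D_ev = D_iv
D_ev = D_iv / F = 20 / 0.38 = 52.6316 mg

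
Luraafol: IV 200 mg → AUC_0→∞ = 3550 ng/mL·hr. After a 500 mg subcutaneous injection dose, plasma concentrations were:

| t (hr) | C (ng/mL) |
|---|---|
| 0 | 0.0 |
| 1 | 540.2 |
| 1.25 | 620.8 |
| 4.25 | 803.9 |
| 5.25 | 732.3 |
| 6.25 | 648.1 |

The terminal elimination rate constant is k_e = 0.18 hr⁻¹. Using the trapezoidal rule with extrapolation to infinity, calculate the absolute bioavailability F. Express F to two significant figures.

Trapezoidal AUC_0→6.25 (subcutaneous injection):
  [0→1]: (0.0+540.2)/2 × 1 = 270.1
  [1→1.25]: (540.2+620.8)/2 × 0.25 = 145.125
  [1.25→4.25]: (620.8+803.9)/2 × 3 = 2137.05
  [4.25→5.25]: (803.9+732.3)/2 × 1 = 768.1
  [5.25→6.25]: (732.3+648.1)/2 × 1 = 690.2
  Sum = 4010.575 ng/mL·hr
Tail: C_last/k_e = 648.1/0.18 = 3600.556
AUC_0→∞ (subcutaneous injection) = 4010.575 + 3600.556 = 7611.131 ng/mL·hr
F = (AUC_ev/D_ev)/(AUC_iv/D_iv) = (7611.131/500)/(3550/200) = 15.222262/17.75 = 0.8576

F = 0.86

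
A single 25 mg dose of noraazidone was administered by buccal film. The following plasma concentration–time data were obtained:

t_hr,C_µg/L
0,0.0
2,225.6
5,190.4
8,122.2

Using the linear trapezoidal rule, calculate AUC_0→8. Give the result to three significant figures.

Trapezoidal AUC_0→8:
  [0→2]: (0.0+225.6)/2 × 2 = 225.6
  [2→5]: (225.6+190.4)/2 × 3 = 624.0
  [5→8]: (190.4+122.2)/2 × 3 = 468.9
  Sum = 1318.5 µg/L·hr

AUC = 1320 µg/L·hr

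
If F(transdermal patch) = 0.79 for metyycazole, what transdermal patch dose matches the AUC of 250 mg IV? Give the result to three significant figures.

D_transdermal = 316 mg

For equal systemic exposure: F × D_ev = D_iv
D_ev = D_iv / F = 250 / 0.79 = 316.456 mg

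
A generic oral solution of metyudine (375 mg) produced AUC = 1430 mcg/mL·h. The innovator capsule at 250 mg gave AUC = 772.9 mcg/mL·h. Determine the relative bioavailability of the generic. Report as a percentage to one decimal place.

F_rel = 123.3%

F_rel = (AUC_test/D_test) / (AUC_ref/D_ref)
      = (1430/375) / (772.9/250)
      = 3.81333 / 3.0916 = 1.2334 = 123.34%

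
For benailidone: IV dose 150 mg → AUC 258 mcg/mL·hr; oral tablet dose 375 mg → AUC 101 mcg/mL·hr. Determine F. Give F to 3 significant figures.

F = 0.157

F = (AUC_ev / D_ev) / (AUC_iv / D_iv)
  = (101/375) / (258/150)
  = 0.269333 / 1.72 = 0.1566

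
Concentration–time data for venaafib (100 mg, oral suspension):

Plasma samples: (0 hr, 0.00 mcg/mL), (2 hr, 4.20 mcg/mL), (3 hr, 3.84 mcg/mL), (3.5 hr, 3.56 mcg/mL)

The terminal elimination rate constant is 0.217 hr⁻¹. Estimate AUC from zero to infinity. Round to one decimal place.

AUC = 26.5 mcg/mL·hr

Trapezoidal AUC_0→3.5:
  [0→2]: (0.00+4.20)/2 × 2 = 4.2
  [2→3]: (4.20+3.84)/2 × 1 = 4.02
  [3→3.5]: (3.84+3.56)/2 × 0.5 = 1.85
  Sum = 10.07 mcg/mL·hr
Extrapolated tail: C_last / k_e = 3.56 / 0.217 = 16.406
AUC_0→∞ = 10.07 + 16.406 = 26.476 mcg/mL·hr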